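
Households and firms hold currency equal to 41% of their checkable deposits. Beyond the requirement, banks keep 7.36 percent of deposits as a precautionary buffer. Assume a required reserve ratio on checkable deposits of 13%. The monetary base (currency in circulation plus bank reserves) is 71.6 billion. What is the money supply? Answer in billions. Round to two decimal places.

The money multiplier is m = (1 + c) / (rr + e + c) = (1 + 0.41) / (0.13 + 0.0736 + 0.41) ≈ 2.29791.
So M = m × MB = 2.29791 × 71.6 ≈ 164.5304 billion.

164.53 billion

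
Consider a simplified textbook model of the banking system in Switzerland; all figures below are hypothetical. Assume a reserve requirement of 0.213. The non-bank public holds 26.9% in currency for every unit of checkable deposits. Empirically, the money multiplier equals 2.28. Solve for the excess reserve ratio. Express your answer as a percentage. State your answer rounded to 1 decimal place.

Using m = 2.28. Since m = (1 + c)/(c + rr + e), the denominator satisfies c + rr + e = (1 + c)/m = (1 + 0.269) / 2.28 ≈ 0.556579.
With c = 0.269 and rr = 0.213, the excess reserve ratio is 0.556579 − 0.269 − 0.213 = 0.074579.

7.5%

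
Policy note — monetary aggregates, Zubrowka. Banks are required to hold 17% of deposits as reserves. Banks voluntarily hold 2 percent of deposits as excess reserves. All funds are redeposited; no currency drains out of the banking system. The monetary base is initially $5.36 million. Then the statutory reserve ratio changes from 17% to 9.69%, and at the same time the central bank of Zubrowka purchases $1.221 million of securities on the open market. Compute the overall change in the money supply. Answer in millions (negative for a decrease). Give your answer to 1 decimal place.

Before: m₁ = 1 / (0.17 + 0.02) ≈ 5.2632, MB₁ = 5.36, so M₁ = 5.2632 × 5.36 ≈ 28.2108 million.
After: m₂ = 1 / (0.0969 + 0.02) ≈ 8.5543, MB₂ = 5.36 + 1.221 = 6.581, so M₂ = 8.5543 × 6.581 ≈ 56.2958 million.
ΔM = M₂ − M₁ = 56.2958 − 28.2108 = 28.085 million.

$28.1 million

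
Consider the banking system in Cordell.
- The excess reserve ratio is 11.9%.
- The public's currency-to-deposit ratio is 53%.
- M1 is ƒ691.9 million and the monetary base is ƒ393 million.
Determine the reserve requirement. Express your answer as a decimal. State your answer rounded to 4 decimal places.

0.2200

Using m = M/MB = 691.9/393 ≈ 1.760560. Since m = (1 + c)/(c + rr + e), the denominator satisfies c + rr + e = (1 + c)/m = (1 + 0.53) / 1.760560 ≈ 0.869042.
With c = 0.53 and e = 0.119, the reserve requirement is 0.869042 − 0.53 − 0.119 = 0.220042.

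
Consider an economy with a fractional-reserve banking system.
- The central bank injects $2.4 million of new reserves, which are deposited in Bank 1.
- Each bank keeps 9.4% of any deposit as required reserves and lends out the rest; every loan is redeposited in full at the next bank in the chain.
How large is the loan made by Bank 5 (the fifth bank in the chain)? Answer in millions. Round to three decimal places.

Each bank lends a fraction (1 − rr) = 0.9060 of the deposit it receives, so Bank 5 receives 2.4·0.9060^4 and lends 2.4·0.9060^5 ≈ 1.4650 million.

$1.465 million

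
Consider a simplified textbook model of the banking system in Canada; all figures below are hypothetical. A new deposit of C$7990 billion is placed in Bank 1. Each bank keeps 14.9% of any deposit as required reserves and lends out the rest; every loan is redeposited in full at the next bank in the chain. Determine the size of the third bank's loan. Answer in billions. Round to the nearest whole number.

C$4924 billion

Each bank lends a fraction (1 − rr) = 0.8510 of the deposit it receives, so Bank 3 receives 7990·0.8510^2 and lends 7990·0.8510^3 ≈ 4924.1975 billion.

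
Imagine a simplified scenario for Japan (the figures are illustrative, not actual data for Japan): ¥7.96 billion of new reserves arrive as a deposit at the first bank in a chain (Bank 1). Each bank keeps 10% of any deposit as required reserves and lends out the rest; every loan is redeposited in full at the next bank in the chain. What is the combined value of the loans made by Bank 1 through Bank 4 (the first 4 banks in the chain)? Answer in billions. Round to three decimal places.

¥24.637 billion

Bank i lends (1 − rr)^i of the original deposit: Bank 1 lends 7.96·0.9000 = 7.1640, Bank 2 lends 7.96·0.9000² = 6.4476, and so on.
Summing a geometric series: total = 7.96·[0.9000·(1 − 0.9000^4) / (1 − 0.9000)] ≈ 24.6370 billion.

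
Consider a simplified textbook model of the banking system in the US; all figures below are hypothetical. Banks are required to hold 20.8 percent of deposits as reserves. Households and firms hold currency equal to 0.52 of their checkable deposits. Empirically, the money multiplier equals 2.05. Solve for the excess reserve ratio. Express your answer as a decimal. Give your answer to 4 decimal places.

0.0135

Using m = 2.05. Since m = (1 + c)/(c + rr + e), the denominator satisfies c + rr + e = (1 + c)/m = (1 + 0.52) / 2.05 ≈ 0.741463.
With c = 0.52 and rr = 0.208, the excess reserve ratio is 0.741463 − 0.52 − 0.208 = 0.013463.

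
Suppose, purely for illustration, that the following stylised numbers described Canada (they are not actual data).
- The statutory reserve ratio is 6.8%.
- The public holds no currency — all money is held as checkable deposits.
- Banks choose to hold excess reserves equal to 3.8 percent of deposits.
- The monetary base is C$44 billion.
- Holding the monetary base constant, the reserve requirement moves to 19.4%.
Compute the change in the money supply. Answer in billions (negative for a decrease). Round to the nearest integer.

Initially m₁ = 1 / (0.068 + 0.038) ≈ 9.4340, so M₁ = 9.4340 × 44 = 415.096 billion.
After the change m₂ = 1 / (0.194 + 0.038) ≈ 4.3103, so M₂ = 4.3103 × 44 = 189.6532 billion.
ΔM = M₂ − M₁ = 189.6532 − 415.096 = -225.4428 billion.

-225 billion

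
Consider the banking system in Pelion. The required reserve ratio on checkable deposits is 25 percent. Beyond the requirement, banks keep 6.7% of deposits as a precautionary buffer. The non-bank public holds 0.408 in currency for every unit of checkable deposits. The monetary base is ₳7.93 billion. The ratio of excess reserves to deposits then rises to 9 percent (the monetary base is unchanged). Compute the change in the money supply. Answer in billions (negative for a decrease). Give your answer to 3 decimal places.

Initially m₁ = (1 + 0.408) / (0.25 + 0.067 + 0.408) ≈ 1.94207, so M₁ = 1.94207 × 7.93 ≈ 15.4006 billion.
After the change m₂ = (1 + 0.408) / (0.25 + 0.09 + 0.408) ≈ 1.88235, so M₂ = 1.88235 × 7.93 ≈ 14.927 billion.
ΔM = M₂ − M₁ = 14.927 − 15.4006 = -0.4736 billion.

-0.474 billion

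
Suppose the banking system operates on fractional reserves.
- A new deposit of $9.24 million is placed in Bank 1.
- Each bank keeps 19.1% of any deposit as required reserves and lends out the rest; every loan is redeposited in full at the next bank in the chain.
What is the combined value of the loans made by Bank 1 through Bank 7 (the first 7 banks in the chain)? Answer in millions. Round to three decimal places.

$30.261 million

Bank i lends (1 − rr)^i of the original deposit: Bank 1 lends 9.24·0.8090 ≈ 7.4752, Bank 2 lends 9.24·0.8090² ≈ 6.0474, and so on.
Summing a geometric series: total = 9.24·[0.8090·(1 − 0.8090^7) / (1 − 0.8090)] ≈ 30.2608 million.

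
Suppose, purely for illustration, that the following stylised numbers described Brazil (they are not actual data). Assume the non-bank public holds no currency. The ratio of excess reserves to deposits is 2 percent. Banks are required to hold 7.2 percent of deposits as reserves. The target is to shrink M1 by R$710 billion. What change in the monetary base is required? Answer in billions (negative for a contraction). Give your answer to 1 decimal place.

The money multiplier is m = 1 / (rr + e) = 1 / (0.072 + 0.02) ≈ 10.86957.
ΔMB = ΔM / m = (−710) / 10.86957 ≈ -65.32 billion.

-65.3 billion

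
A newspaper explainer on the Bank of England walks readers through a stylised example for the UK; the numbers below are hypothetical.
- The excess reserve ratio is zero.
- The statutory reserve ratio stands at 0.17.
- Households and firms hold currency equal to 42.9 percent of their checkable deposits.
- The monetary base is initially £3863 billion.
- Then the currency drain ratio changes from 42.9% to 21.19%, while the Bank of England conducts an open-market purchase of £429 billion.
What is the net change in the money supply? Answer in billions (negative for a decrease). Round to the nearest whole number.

Before: m₁ = (1 + 0.429) / (0.17 + 0.429) ≈ 2.38564, MB₁ = 3863, so M₁ = 2.38564 × 3863 ≈ 9215.7273 billion.
After: m₂ = (1 + 0.2119) / (0.17 + 0.2119) ≈ 3.17334, MB₂ = 3863 + 429 = 4292, so M₂ = 3.17334 × 4292 ≈ 13619.9753 billion.
ΔM = M₂ − M₁ = 13619.9753 − 9215.7273 = 4404.248 billion.

£4404 billion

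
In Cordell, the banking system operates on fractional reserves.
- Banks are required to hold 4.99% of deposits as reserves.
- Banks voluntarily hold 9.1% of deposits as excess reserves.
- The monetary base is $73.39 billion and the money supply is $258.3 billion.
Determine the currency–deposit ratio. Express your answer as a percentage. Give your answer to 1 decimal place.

Using m = M/MB = 258.3/73.39 ≈ 3.519553. From m = (1 + c)/(c + rr + e), rearranging gives 1 + c = m·(c + rr + e), so c·(1 − m) = m·(rr + e) − 1.
Hence c = [m·(rr + e) − 1]/(1 − m) = [3.519553 × (0.0499 + 0.091) − 1] / (1 − 3.519553) ≈ 0.200073.

20.0%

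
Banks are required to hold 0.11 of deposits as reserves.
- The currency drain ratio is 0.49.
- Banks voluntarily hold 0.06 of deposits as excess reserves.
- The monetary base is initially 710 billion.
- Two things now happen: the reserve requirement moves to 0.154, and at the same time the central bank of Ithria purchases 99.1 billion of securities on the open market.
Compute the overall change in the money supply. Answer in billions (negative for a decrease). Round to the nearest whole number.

110 billion

Before: m₁ = (1 + 0.49) / (0.11 + 0.06 + 0.49) ≈ 2.2576, MB₁ = 710, so M₁ = 2.2576 × 710 = 1602.896 billion.
After: m₂ = (1 + 0.49) / (0.154 + 0.06 + 0.49) ≈ 2.1165, MB₂ = 710 + 99.1 = 809.1, so M₂ = 2.1165 × 809.1 ≈ 1712.4601 billion.
ΔM = M₂ − M₁ = 1712.4601 − 1602.896 = 109.5641 billion.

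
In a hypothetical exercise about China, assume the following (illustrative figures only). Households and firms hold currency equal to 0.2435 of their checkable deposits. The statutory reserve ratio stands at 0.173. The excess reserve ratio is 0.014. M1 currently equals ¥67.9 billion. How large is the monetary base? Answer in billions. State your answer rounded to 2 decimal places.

The money multiplier is m = (1 + c) / (rr + e + c) = (1 + 0.2435) / (0.173 + 0.014 + 0.2435) ≈ 2.88850.
MB = M / m = 67.9 / 2.88850 ≈ 23.507 billion.

¥23.51 billion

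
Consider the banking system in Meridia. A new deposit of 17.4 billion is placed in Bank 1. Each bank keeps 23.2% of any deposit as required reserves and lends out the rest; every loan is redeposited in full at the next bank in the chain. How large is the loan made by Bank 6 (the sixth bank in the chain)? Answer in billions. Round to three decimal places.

Each bank lends a fraction (1 − rr) = 0.7680 of the deposit it receives, so Bank 6 receives 17.4·0.7680^5 and lends 17.4·0.7680^6 ≈ 3.5704 billion.

3.570 billion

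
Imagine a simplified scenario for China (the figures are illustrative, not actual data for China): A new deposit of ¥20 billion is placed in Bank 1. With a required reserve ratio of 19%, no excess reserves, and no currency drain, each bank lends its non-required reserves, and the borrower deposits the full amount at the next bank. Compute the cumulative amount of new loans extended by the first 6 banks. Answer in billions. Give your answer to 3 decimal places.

¥61.182 billion

Bank i lends (1 − rr)^i of the original deposit: Bank 1 lends 20·0.8100 = 16.2000, Bank 2 lends 20·0.8100² = 13.1220, and so on.
Summing a geometric series: total = 20·[0.8100·(1 − 0.8100^6) / (1 − 0.8100)] ≈ 61.1823 billion.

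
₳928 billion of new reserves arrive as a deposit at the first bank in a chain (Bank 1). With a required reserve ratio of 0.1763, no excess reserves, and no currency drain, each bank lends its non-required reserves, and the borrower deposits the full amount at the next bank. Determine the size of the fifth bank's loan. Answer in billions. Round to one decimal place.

Each bank lends a fraction (1 − rr) = 0.8237 of the deposit it receives, so Bank 5 receives 928·0.8237^4 and lends 928·0.8237^5 ≈ 351.8790 billion.

₳351.9 billion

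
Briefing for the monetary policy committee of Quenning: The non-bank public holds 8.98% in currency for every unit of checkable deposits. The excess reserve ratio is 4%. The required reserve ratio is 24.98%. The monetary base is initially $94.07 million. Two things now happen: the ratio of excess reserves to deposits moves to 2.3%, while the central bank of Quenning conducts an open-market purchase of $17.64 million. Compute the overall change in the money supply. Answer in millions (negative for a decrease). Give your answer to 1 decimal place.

$65.7 million

Before: m₁ = (1 + 0.0898) / (0.2498 + 0.04 + 0.0898) ≈ 2.87092, MB₁ = 94.07, so M₁ = 2.87092 × 94.07 ≈ 270.0674 million.
After: m₂ = (1 + 0.0898) / (0.2498 + 0.023 + 0.0898) ≈ 3.00552, MB₂ = 94.07 + 17.64 = 111.71, so M₂ = 3.00552 × 111.71 ≈ 335.7466 million.
ΔM = M₂ − M₁ = 335.7466 − 270.0674 = 65.6792 million.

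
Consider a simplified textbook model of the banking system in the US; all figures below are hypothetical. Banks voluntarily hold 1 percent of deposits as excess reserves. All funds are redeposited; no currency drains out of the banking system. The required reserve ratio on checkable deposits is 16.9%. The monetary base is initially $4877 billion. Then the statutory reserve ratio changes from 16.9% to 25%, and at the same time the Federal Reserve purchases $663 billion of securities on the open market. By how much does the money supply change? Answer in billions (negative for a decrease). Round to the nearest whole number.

Before: m₁ = 1 / (0.169 + 0.01) ≈ 5.58659, MB₁ = 4877, so M₁ = 5.58659 × 4877 ≈ 27245.7994 billion.
After: m₂ = 1 / (0.25 + 0.01) ≈ 3.84615, MB₂ = 4877 + 663 = 5540, so M₂ = 3.84615 × 5540 = 21307.671 billion.
ΔM = M₂ − M₁ = 21307.671 − 27245.7994 = -5938.1284 billion.

-5938 billion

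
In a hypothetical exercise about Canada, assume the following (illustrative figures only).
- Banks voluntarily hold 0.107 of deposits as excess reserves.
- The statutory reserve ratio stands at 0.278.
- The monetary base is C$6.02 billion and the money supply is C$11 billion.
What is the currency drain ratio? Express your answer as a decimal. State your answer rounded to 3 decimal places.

0.358

Using m = M/MB = 11/6.02 ≈ 1.827243. From m = (1 + c)/(c + rr + e), rearranging gives 1 + c = m·(c + rr + e), so c·(1 − m) = m·(rr + e) − 1.
Hence c = [m·(rr + e) − 1]/(1 − m) = [1.827243 × (0.278 + 0.107) − 1] / (1 − 1.827243) ≈ 0.358433.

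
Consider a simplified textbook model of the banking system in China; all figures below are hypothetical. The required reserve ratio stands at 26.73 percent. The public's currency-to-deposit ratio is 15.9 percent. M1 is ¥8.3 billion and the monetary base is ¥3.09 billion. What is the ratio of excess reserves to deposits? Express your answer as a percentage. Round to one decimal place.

Using m = M/MB = 8.3/3.09 ≈ 2.686084. Since m = (1 + c)/(c + rr + e), the denominator satisfies c + rr + e = (1 + c)/m = (1 + 0.159) / 2.686084 ≈ 0.431483.
With c = 0.159 and rr = 0.2673, the ratio of excess reserves to deposits is 0.431483 − 0.159 − 0.2673 = 0.005183.

0.5%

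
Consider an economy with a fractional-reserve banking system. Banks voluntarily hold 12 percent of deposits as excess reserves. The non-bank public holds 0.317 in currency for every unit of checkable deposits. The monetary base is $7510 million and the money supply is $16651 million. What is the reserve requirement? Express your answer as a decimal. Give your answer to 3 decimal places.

0.157

Using m = M/MB = 16651/7510 ≈ 2.217177. Since m = (1 + c)/(c + rr + e), the denominator satisfies c + rr + e = (1 + c)/m = (1 + 0.317) / 2.217177 ≈ 0.593999.
With c = 0.317 and e = 0.12, the reserve requirement is 0.593999 − 0.317 − 0.12 = 0.156999.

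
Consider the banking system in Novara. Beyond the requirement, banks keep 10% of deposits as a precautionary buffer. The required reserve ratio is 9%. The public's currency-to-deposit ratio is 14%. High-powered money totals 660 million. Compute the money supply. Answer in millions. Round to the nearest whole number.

The money multiplier is m = (1 + c) / (rr + e + c) = (1 + 0.14) / (0.09 + 0.1 + 0.14) ≈ 3.4545.
So M = m × MB = 3.4545 × 660 = 2279.97 million.

2280 million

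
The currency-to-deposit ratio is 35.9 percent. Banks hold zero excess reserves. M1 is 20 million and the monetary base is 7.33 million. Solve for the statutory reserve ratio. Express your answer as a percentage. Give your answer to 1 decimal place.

13.9%

Using m = M/MB = 20/7.33 ≈ 2.728513. Since m = (1 + c)/(c + rr + e), the denominator satisfies c + rr + e = (1 + c)/m = (1 + 0.359) / 2.728513 ≈ 0.498073.
With c = 0.359 and e = 0, the statutory reserve ratio is 0.498073 − 0.359 − 0 = 0.139073.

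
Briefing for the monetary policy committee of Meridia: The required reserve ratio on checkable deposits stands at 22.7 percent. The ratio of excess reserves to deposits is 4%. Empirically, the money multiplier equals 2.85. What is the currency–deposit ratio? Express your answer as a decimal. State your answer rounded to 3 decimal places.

Using m = 2.85. From m = (1 + c)/(c + rr + e), rearranging gives 1 + c = m·(c + rr + e), so c·(1 − m) = m·(rr + e) − 1.
Hence c = [m·(rr + e) − 1]/(1 − m) = [2.85 × (0.227 + 0.04) − 1] / (1 − 2.85) ≈ 0.129216.

0.129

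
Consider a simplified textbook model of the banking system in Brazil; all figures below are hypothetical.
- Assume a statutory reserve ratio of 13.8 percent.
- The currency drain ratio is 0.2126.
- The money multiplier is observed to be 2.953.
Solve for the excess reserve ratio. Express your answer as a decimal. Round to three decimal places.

0.060

Using m = 2.953. Since m = (1 + c)/(c + rr + e), the denominator satisfies c + rr + e = (1 + c)/m = (1 + 0.2126) / 2.953 ≈ 0.410633.
With c = 0.2126 and rr = 0.138, the excess reserve ratio is 0.410633 − 0.2126 − 0.138 = 0.060033.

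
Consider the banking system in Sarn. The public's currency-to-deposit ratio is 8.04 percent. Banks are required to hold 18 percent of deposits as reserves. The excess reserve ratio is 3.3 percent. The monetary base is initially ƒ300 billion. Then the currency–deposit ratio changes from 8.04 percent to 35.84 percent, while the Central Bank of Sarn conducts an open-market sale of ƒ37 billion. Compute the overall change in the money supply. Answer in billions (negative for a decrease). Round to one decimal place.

-479.5 billion

Before: m₁ = (1 + 0.0804) / (0.18 + 0.033 + 0.0804) ≈ 3.68234, MB₁ = 300, so M₁ = 3.68234 × 300 = 1104.702 billion.
After: m₂ = (1 + 0.3584) / (0.18 + 0.033 + 0.3584) ≈ 2.37732, MB₂ = 300 − 37 = 263, so M₂ = 2.37732 × 263 ≈ 625.2352 billion.
ΔM = M₂ − M₁ = 625.2352 − 1104.702 = -479.4668 billion.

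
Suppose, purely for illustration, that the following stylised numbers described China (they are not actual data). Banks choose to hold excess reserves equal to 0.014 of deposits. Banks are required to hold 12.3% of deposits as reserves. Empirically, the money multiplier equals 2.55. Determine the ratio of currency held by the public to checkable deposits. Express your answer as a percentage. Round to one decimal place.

42.0%

Using m = 2.55. From m = (1 + c)/(c + rr + e), rearranging gives 1 + c = m·(c + rr + e), so c·(1 − m) = m·(rr + e) − 1.
Hence c = [m·(rr + e) − 1]/(1 − m) = [2.55 × (0.123 + 0.014) − 1] / (1 − 2.55) ≈ 0.419774.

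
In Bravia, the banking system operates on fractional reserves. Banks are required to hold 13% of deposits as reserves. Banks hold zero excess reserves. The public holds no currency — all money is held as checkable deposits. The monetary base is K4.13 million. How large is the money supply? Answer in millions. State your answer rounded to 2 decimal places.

With no currency drain or excess reserves, the money multiplier is m = 1/rr = 1/0.13 ≈ 7.6923.
Money supply M = m × MB = 7.6923 × 4.13 ≈ 31.7692 million.

K31.77 million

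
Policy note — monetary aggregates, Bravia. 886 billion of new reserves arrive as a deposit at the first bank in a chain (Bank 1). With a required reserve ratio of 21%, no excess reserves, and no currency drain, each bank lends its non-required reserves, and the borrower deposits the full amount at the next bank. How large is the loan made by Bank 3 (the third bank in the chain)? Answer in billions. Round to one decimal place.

Each bank lends a fraction (1 − rr) = 0.7900 of the deposit it receives, so Bank 3 receives 886·0.7900^2 and lends 886·0.7900^3 ≈ 436.8326 billion.

436.8 billion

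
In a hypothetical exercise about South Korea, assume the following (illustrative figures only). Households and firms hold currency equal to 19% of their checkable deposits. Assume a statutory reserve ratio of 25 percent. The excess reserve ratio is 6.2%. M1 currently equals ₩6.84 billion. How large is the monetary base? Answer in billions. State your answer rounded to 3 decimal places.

The money multiplier is m = (1 + c) / (rr + e + c) = (1 + 0.19) / (0.25 + 0.062 + 0.19) ≈ 2.37052.
MB = M / m = 6.84 / 2.37052 ≈ 2.8854 billion.

₩2.885 billion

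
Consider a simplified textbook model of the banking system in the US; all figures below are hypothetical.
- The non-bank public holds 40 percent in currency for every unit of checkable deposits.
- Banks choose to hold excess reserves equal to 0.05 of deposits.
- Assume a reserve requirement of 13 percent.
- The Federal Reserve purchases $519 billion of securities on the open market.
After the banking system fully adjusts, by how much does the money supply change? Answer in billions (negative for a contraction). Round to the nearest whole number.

$1253 billion

The money multiplier is m = (1 + c) / (rr + e + c) = (1 + 0.4) / (0.13 + 0.05 + 0.4) ≈ 2.4138.
The purchase adds 519 billion of base, so ΔM = m × ΔMB = 2.4138 × (+519) = 1252.7622 billion.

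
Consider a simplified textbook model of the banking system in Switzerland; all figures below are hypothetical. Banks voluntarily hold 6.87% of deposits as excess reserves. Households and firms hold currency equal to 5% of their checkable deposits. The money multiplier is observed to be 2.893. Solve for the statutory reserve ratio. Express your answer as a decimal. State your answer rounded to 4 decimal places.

0.2442

Using m = 2.893. Since m = (1 + c)/(c + rr + e), the denominator satisfies c + rr + e = (1 + c)/m = (1 + 0.05) / 2.893 ≈ 0.362945.
With c = 0.05 and e = 0.0687, the statutory reserve ratio is 0.362945 − 0.05 − 0.0687 = 0.244245.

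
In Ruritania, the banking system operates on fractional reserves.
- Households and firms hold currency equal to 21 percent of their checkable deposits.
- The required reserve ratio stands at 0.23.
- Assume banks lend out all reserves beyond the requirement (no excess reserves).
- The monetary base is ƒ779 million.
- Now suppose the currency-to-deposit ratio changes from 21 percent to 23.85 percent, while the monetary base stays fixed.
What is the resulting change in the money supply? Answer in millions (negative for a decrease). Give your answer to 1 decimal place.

Initially m₁ = (1 + 0.21) / (0.23 + 0.21) = 2.75, so M₁ = 2.75 × 779 = 2142.25 million.
After the change m₂ = (1 + 0.2385) / (0.23 + 0.2385) ≈ 2.64354, so M₂ = 2.64354 × 779 ≈ 2059.3177 million.
ΔM = M₂ − M₁ = 2059.3177 − 2142.25 = -82.9323 million.

-82.9 million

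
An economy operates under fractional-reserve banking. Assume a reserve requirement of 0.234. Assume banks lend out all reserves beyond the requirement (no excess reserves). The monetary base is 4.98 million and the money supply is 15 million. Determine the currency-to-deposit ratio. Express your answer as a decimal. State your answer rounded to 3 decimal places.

0.147

Using m = M/MB = 15/4.98 ≈ 3.012048. From m = (1 + c)/(c + rr + e), rearranging gives 1 + c = m·(c + rr + e), so c·(1 − m) = m·(rr + e) − 1.
Hence c = [m·(rr + e) − 1]/(1 − m) = [3.012048 × (0.234 + 0) − 1] / (1 − 3.012048) ≈ 0.146707.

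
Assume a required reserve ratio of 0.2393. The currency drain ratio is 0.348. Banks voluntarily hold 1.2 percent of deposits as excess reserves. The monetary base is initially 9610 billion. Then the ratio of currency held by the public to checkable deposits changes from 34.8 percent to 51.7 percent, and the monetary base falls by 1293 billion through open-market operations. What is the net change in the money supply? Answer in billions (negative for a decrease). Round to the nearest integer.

-5194 billion

Before: m₁ = (1 + 0.348) / (0.2393 + 0.012 + 0.348) ≈ 2.24929, MB₁ = 9610, so M₁ = 2.24929 × 9610 = 21615.6769 billion.
After: m₂ = (1 + 0.517) / (0.2393 + 0.012 + 0.517) ≈ 1.97449, MB₂ = 9610 − 1293 = 8317, so M₂ = 1.97449 × 8317 ≈ 16421.8333 billion.
ΔM = M₂ − M₁ = 16421.8333 − 21615.6769 = -5193.8436 billion.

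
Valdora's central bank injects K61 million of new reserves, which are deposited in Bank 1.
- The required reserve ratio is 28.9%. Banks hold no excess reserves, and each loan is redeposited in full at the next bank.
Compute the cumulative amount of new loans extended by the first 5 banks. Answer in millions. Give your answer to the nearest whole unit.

Bank i lends (1 − rr)^i of the original deposit: Bank 1 lends 61·0.7110 = 43.3710, Bank 2 lends 61·0.7110² ≈ 30.8368, and so on.
Summing a geometric series: total = 61·[0.7110·(1 − 0.7110^5) / (1 − 0.7110)] ≈ 122.8049 million.

K123 million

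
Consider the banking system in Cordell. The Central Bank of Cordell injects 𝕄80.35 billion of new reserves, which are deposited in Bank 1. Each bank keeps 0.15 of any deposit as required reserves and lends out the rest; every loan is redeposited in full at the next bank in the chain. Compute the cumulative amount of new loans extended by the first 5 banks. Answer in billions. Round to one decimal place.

Bank i lends (1 − rr)^i of the original deposit: Bank 1 lends 80.35·0.8500 = 68.2975, Bank 2 lends 80.35·0.8500² ≈ 58.0529, and so on.
Summing a geometric series: total = 80.35·[0.8500·(1 − 0.8500^5) / (1 − 0.8500)] ≈ 253.2902 billion.

𝕄253.3 billion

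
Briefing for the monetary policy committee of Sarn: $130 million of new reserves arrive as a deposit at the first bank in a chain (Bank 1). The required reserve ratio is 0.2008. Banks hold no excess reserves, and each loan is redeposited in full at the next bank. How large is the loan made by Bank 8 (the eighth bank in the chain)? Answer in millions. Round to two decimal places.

$21.64 million

Each bank lends a fraction (1 − rr) = 0.7992 of the deposit it receives, so Bank 8 receives 130·0.7992^7 and lends 130·0.7992^8 ≈ 21.6365 million.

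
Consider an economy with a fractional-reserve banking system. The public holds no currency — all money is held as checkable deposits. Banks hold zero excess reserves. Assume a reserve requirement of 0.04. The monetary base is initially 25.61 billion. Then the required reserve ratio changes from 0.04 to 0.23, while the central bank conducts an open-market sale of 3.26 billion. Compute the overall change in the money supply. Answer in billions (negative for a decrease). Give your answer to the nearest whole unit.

-543 billion

Before: m₁ = 1 / (0.04) = 25, MB₁ = 25.61, so M₁ = 25 × 25.61 = 640.25 billion.
After: m₂ = 1 / (0.23) ≈ 4.3478, MB₂ = 25.61 − 3.26 = 22.35, so M₂ = 4.3478 × 22.35 ≈ 97.1733 billion.
ΔM = M₂ − M₁ = 97.1733 − 640.25 = -543.0767 billion.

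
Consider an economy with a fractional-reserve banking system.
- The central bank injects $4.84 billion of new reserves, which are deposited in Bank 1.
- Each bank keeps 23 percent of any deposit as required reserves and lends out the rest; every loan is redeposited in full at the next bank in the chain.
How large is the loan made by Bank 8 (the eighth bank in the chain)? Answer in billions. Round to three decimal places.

$0.598 billion

Each bank lends a fraction (1 − rr) = 0.7700 of the deposit it receives, so Bank 8 receives 4.84·0.7700^7 and lends 4.84·0.7700^8 ≈ 0.5981 billion.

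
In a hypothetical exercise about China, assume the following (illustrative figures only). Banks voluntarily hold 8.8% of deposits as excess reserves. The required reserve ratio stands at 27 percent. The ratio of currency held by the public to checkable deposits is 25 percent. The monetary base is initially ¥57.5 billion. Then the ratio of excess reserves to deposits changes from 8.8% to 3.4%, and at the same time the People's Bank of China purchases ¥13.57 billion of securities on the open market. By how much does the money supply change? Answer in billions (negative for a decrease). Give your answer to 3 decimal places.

Before: m₁ = (1 + 0.25) / (0.27 + 0.088 + 0.25) ≈ 2.055921, MB₁ = 57.5, so M₁ = 2.055921 × 57.5 ≈ 118.2155 billion.
After: m₂ = (1 + 0.25) / (0.27 + 0.034 + 0.25) ≈ 2.256318, MB₂ = 57.5 + 13.57 = 71.07, so M₂ = 2.256318 × 71.07 ≈ 160.3565 billion.
ΔM = M₂ − M₁ = 160.3565 − 118.2155 = 42.141 billion.

¥42.141 billion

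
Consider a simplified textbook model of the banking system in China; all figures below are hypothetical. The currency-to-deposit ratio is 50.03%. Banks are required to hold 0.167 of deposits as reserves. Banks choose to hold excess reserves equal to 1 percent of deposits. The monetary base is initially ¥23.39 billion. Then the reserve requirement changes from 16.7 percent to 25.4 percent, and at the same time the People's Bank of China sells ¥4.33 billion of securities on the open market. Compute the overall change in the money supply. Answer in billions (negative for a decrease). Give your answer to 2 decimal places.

Before: m₁ = (1 + 0.5003) / (0.167 + 0.01 + 0.5003) ≈ 2.21512, MB₁ = 23.39, so M₁ = 2.21512 × 23.39 ≈ 51.8117 billion.
After: m₂ = (1 + 0.5003) / (0.254 + 0.01 + 0.5003) ≈ 1.96297, MB₂ = 23.39 − 4.33 = 19.06, so M₂ = 1.96297 × 19.06 ≈ 37.4142 billion.
ΔM = M₂ − M₁ = 37.4142 − 51.8117 = -14.3975 billion.

-14.40 billion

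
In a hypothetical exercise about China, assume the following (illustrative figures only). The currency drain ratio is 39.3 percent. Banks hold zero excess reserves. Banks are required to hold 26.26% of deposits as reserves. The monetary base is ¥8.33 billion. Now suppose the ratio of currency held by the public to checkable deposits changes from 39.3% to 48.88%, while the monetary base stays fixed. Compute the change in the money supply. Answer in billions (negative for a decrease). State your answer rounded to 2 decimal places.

-1.19 billion

Initially m₁ = (1 + 0.393) / (0.2626 + 0.393) ≈ 2.1248, so M₁ = 2.1248 × 8.33 ≈ 17.6996 billion.
After the change m₂ = (1 + 0.4888) / (0.2626 + 0.4888) ≈ 1.9814, so M₂ = 1.9814 × 8.33 ≈ 16.5051 billion.
ΔM = M₂ − M₁ = 16.5051 − 17.6996 = -1.1945 billion.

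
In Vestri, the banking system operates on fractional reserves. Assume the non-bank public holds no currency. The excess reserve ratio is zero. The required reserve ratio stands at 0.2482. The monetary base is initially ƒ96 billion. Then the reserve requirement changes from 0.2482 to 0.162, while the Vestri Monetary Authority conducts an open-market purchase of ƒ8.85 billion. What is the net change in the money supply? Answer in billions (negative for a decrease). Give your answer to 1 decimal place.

ƒ260.4 billion

Before: m₁ = 1 / (0.2482) ≈ 4.02901, MB₁ = 96, so M₁ = 4.02901 × 96 ≈ 386.785 billion.
After: m₂ = 1 / (0.162) ≈ 6.17284, MB₂ = 96 + 8.85 = 104.85, so M₂ = 6.17284 × 104.85 ≈ 647.2223 billion.
ΔM = M₂ − M₁ = 647.2223 − 386.785 = 260.4373 billion.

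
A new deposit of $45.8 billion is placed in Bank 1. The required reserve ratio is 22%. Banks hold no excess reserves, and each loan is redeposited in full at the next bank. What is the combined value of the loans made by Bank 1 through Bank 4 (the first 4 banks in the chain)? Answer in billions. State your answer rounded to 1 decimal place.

Bank i lends (1 − rr)^i of the original deposit: Bank 1 lends 45.8·0.7800 = 35.7240, Bank 2 lends 45.8·0.7800² ≈ 27.8647, and so on.
Summing a geometric series: total = 45.8·[0.7800·(1 − 0.7800^4) / (1 − 0.7800)] ≈ 102.2761 billion.

$102.3 billion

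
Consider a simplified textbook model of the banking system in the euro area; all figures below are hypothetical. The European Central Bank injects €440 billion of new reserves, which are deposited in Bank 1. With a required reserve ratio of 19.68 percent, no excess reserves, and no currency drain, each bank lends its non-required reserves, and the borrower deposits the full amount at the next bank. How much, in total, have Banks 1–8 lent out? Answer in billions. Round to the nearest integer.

Bank i lends (1 − rr)^i of the original deposit: Bank 1 lends 440·0.8032 = 353.4080, Bank 2 lends 440·0.8032² ≈ 283.8573, and so on.
Summing a geometric series: total = 440·[0.8032·(1 − 0.8032^8) / (1 − 0.8032)] ≈ 1484.7147 billion.

€1485 billion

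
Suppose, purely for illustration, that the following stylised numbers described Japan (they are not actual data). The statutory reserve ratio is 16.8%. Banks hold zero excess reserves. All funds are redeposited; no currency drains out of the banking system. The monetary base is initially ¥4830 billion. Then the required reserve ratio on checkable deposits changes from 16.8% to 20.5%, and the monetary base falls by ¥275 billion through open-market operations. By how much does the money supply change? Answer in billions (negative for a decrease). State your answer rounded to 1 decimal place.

-6530.5 billion

Before: m₁ = 1 / (0.168) ≈ 5.952381, MB₁ = 4830, so M₁ = 5.952381 × 4830 ≈ 28750.0002 billion.
After: m₂ = 1 / (0.205) ≈ 4.878049, MB₂ = 4830 − 275 = 4555, so M₂ = 4.878049 × 4555 ≈ 22219.5132 billion.
ΔM = M₂ − M₁ = 22219.5132 − 28750.0002 = -6530.487 billion.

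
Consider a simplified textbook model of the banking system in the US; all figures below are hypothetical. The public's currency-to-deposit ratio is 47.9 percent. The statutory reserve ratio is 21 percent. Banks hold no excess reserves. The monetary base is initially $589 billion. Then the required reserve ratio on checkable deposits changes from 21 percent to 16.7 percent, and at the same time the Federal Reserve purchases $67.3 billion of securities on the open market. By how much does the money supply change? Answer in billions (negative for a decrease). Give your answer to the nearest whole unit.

Before: m₁ = (1 + 0.479) / (0.21 + 0.479) ≈ 2.1466, MB₁ = 589, so M₁ = 2.1466 × 589 = 1264.3474 billion.
After: m₂ = (1 + 0.479) / (0.167 + 0.479) ≈ 2.2895, MB₂ = 589 + 67.3 = 656.3, so M₂ = 2.2895 × 656.3 ≈ 1502.5988 billion.
ΔM = M₂ − M₁ = 1502.5988 − 1264.3474 = 238.2514 billion.

$238 billion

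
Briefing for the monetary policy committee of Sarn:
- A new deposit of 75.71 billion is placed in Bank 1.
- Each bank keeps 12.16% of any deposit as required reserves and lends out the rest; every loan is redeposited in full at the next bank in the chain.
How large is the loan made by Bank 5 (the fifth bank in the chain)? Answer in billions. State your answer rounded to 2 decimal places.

39.59 billion

Each bank lends a fraction (1 − rr) = 0.8784 of the deposit it receives, so Bank 5 receives 75.71·0.8784^4 and lends 75.71·0.8784^5 ≈ 39.5927 billion.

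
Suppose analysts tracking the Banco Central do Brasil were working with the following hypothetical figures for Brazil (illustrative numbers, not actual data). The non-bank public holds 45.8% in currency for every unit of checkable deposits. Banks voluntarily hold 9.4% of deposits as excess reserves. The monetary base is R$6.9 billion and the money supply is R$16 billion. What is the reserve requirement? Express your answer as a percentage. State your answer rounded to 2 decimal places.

7.68%

Using m = M/MB = 16/6.9 ≈ 2.318841. Since m = (1 + c)/(c + rr + e), the denominator satisfies c + rr + e = (1 + c)/m = (1 + 0.458) / 2.318841 ≈ 0.628762.
With c = 0.458 and e = 0.094, the reserve requirement is 0.628762 − 0.458 − 0.094 = 0.076762.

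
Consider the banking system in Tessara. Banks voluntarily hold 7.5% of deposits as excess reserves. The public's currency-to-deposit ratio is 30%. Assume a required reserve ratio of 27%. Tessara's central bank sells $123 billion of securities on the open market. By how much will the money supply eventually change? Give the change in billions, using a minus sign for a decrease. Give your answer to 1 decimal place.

The money multiplier is m = (1 + c) / (rr + e + c) = (1 + 0.3) / (0.27 + 0.075 + 0.3) ≈ 2.01550.
The sale removes 123 billion of base, so ΔM = m × ΔMB = 2.01550 × (−123) = -247.9065 billion.

-247.9 billion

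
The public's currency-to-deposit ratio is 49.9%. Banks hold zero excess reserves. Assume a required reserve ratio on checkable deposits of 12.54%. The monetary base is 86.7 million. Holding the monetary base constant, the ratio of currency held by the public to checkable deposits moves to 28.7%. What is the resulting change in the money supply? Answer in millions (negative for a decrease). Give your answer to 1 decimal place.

62.4 million

Initially m₁ = (1 + 0.499) / (0.1254 + 0.499) ≈ 2.4007, so M₁ = 2.4007 × 86.7 ≈ 208.1407 million.
After the change m₂ = (1 + 0.287) / (0.1254 + 0.287) ≈ 3.1208, so M₂ = 3.1208 × 86.7 ≈ 270.5734 million.
ΔM = M₂ − M₁ = 270.5734 − 208.1407 = 62.4327 million.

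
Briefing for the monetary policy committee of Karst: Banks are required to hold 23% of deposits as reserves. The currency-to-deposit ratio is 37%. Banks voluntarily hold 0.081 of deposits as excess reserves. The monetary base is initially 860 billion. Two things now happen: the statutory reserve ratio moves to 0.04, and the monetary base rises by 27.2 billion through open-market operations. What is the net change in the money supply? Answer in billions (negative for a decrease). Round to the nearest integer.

Before: m₁ = (1 + 0.37) / (0.23 + 0.081 + 0.37) ≈ 2.0117, MB₁ = 860, so M₁ = 2.0117 × 860 = 1730.062 billion.
After: m₂ = (1 + 0.37) / (0.04 + 0.081 + 0.37) ≈ 2.7902, MB₂ = 860 + 27.2 = 887.2, so M₂ = 2.7902 × 887.2 ≈ 2475.4654 billion.
ΔM = M₂ − M₁ = 2475.4654 − 1730.062 = 745.4034 billion.

745 billion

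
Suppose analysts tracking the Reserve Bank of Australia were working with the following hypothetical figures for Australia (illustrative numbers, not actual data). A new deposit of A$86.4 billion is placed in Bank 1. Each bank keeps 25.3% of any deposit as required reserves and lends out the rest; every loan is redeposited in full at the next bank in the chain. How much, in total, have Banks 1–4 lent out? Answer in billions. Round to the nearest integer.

Bank i lends (1 − rr)^i of the original deposit: Bank 1 lends 86.4·0.7470 = 64.5408, Bank 2 lends 86.4·0.7470² ≈ 48.2120, and so on.
Summing a geometric series: total = 86.4·[0.7470·(1 − 0.7470^4) / (1 − 0.7470)] ≈ 175.6698 billion.

A$176 billion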